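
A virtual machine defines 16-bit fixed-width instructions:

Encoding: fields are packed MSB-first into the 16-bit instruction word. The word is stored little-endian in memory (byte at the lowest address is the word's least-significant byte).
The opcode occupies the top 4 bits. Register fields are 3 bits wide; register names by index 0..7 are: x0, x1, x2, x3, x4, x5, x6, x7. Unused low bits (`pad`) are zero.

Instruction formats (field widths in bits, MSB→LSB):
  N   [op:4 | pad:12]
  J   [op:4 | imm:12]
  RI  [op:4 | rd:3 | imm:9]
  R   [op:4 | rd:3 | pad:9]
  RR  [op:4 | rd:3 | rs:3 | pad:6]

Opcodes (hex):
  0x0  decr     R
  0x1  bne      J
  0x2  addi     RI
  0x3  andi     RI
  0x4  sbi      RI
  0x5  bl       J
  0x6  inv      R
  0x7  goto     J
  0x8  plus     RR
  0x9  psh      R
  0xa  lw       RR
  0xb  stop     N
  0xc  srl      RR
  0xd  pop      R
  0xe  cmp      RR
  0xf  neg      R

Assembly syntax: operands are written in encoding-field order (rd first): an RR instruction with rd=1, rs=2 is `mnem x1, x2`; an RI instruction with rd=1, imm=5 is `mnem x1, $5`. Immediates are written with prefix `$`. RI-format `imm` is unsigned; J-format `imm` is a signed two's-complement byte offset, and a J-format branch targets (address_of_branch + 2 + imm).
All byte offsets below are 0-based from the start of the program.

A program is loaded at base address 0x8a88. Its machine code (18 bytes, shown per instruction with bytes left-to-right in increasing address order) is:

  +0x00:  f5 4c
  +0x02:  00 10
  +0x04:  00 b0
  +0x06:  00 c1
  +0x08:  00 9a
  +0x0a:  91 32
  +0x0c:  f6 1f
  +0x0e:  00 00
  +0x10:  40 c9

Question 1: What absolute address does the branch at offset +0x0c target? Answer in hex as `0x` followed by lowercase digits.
0x8a8c

+0x0c: f6 1f ⇒ word 0x1ff6 (little)
  top 4b → 0x1 → bne [J]
  imm@[11:0]=0xff6 (s12→-10) ⇒ $-10
  target = base 0x8a88 + off 0x0c + 2 + imm -10 = 0x8a8c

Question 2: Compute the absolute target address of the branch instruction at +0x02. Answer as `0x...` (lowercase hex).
0x8a8c

off 0x02: read 00 10 as little → 0x1000
  top 4b → 0x1 → bne [J]
  imm@[11:0]=0x0 ⇒ $0
  target = base 0x8a88 + off 0x02 + 2 + imm 0 = 0x8a8c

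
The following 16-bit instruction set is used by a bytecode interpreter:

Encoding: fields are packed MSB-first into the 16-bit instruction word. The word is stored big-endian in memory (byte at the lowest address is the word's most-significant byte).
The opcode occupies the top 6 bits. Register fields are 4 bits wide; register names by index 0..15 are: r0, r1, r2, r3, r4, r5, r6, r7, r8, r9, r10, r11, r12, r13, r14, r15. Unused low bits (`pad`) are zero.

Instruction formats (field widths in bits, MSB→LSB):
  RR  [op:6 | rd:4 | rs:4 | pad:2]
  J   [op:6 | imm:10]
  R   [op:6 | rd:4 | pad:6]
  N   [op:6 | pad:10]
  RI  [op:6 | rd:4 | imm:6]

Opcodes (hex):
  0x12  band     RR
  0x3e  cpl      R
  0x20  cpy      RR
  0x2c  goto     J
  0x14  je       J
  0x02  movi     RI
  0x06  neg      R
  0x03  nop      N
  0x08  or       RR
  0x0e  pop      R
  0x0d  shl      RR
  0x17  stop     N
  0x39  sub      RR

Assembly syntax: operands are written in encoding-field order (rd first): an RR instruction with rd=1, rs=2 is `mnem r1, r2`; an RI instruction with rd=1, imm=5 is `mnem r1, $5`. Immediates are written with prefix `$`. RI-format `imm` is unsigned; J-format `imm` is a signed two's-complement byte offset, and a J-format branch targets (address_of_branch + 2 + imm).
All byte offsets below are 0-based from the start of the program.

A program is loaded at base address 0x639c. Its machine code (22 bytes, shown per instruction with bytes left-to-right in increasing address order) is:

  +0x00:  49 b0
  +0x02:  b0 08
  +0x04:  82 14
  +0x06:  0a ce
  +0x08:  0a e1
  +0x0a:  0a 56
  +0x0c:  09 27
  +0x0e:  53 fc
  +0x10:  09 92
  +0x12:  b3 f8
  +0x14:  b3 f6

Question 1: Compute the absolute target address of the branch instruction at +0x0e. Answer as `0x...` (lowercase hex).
0x63a8

@+0e  big-endian(53 fc) = 0x53fc
  op=0x53fc>>10=0x14 ⇒ je (J)
  imm@[9:0]=0x3fc (s10→-4) ⇒ $-4
  target = base 0x639c + off 0x0e + 2 + imm -4 = 0x63a8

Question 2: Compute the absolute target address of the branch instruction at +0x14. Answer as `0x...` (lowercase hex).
+0x14: b3 f6 ⇒ word 0xb3f6 (big)
  opcode bits[15:10]=0x2c: goto/J
  imm: (w>>0)&0x3ff=0x3f6 (s10→-10) → $-10
  target = base 0x639c + off 0x14 + 2 + imm -10 = 0x63a8

0x63a8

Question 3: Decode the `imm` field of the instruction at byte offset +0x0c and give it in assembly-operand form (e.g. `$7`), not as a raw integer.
$39

+0x0c: 09 27 ⇒ word 0x0927 (big)
  op=0x0927>>10=0x2 ⇒ movi (RI)
  rd@[9:6]=0x4 ⇒ r4
  imm@[5:0]=0x27 ⇒ $39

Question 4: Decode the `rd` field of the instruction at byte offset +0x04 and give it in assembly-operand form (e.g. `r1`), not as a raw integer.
r8

@+04  big-endian(82 14) = 0x8214
  top 6b → 0x20 → cpy [RR]
  [9:6] rd=8 = r8
  [5:2] rs=5 = r5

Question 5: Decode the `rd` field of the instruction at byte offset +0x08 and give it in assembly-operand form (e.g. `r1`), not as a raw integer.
r11

+0x08: 0a e1 ⇒ word 0x0ae1 (big)
  top 6b → 0x2 → movi [RI]
  rd@[9:6]=0xb ⇒ r11
  imm@[5:0]=0x21 ⇒ $33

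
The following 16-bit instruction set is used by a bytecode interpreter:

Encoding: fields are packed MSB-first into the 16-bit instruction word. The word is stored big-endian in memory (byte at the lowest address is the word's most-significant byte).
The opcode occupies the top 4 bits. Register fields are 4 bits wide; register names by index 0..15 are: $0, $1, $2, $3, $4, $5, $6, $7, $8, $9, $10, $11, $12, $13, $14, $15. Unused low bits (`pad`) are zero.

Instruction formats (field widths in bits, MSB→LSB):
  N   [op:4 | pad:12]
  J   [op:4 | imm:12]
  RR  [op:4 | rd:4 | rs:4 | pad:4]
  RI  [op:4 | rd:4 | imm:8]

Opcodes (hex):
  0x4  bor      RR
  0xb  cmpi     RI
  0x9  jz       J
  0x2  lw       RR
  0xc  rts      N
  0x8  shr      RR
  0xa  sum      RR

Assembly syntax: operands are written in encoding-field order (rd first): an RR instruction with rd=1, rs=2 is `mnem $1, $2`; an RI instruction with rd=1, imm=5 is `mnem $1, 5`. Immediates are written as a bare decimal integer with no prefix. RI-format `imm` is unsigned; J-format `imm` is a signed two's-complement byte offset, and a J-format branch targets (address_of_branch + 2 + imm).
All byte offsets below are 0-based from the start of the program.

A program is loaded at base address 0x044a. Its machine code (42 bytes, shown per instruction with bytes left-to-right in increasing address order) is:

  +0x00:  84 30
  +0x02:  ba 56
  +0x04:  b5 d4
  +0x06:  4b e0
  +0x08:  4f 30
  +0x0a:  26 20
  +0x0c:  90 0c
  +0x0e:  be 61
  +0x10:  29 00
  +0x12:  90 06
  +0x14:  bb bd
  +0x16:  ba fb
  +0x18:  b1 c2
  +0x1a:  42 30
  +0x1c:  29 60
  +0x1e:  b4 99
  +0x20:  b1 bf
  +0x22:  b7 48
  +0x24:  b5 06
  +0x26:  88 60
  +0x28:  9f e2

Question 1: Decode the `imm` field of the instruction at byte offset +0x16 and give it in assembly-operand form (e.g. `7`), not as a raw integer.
251

+0x16: ba fb ⇒ word 0xbafb (big)
  top 4b → 0xb → cmpi [RI]
  rd: (w>>8)&0xf=0xa → $10
  imm: (w>>0)&0xff=0xfb → 251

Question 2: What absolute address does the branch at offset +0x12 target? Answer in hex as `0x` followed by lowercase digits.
0x0464

off 0x12: read 90 06 as big → 0x9006
  opcode bits[15:12]=0x9: jz/J
  imm: (w>>0)&0xfff=0x6 → 6
  target = base 0x044a + off 0x12 + 2 + imm 6 = 0x0464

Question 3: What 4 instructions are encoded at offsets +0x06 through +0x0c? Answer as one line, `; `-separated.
[06] 4b e0 → 0x4be0
  op=0x4be0>>12=0x4 ⇒ bor (RR)
  rd: (w>>8)&0xf=0xb → $11
  rs: (w>>4)&0xf=0xe → $14
[08] 4f 30 → 0x4f30
  op=0x4f30>>12=0x4 ⇒ bor (RR)
  rd: (w>>8)&0xf=0xf → $15
  rs: (w>>4)&0xf=0x3 → $3
[0a] 26 20 → 0x2620
  op=0x2620>>12=0x2 ⇒ lw (RR)
  rd: (w>>8)&0xf=0x6 → $6
  rs: (w>>4)&0xf=0x2 → $2
[0c] 90 0c → 0x900c
  op=0x900c>>12=0x9 ⇒ jz (J)
  imm: (w>>0)&0xfff=0xc → 12

bor $11, $14; bor $15, $3; lw $6, $2; jz 12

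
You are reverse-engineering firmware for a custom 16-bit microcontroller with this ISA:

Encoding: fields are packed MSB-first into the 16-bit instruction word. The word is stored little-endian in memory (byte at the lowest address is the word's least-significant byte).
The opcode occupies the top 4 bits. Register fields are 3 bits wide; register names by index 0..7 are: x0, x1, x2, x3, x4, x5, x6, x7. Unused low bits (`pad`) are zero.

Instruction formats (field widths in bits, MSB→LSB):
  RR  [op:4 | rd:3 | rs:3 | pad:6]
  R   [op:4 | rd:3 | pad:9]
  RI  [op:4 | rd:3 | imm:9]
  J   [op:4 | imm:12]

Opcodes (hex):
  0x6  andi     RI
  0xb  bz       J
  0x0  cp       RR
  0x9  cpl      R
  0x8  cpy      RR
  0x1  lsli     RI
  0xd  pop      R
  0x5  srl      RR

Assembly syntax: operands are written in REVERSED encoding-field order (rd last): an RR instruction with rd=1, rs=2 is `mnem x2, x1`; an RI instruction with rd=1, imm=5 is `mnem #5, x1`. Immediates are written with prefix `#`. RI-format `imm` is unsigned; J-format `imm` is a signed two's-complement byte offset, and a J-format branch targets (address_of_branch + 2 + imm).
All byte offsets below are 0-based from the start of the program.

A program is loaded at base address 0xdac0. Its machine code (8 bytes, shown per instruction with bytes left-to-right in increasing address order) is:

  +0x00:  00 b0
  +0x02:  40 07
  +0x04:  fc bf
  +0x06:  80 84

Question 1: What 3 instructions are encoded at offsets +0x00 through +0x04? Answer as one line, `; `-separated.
[00] 00 b0 → 0xb000
  top 4b → 0xb → bz [J]
  imm: (w>>0)&0xfff=0x0 → #0
[02] 40 07 → 0x0740
  top 4b → 0x0 → cp [RR]
  rd: (w>>9)&0x7=0x3 → x3
  rs: (w>>6)&0x7=0x5 → x5
[04] fc bf → 0xbffc
  top 4b → 0xb → bz [J]
  imm: (w>>0)&0xfff=0xffc (s12→-4) → #-4

bz #0; cp x5, x3; bz #-4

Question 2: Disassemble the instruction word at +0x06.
+0x06: 80 84 ⇒ word 0x8480 (little)
  op=0x8480>>12=0x8 ⇒ cpy (RR)
  rd@[11:9]=0x2 ⇒ x2
  rs@[8:6]=0x2 ⇒ x2

cpy x2, x2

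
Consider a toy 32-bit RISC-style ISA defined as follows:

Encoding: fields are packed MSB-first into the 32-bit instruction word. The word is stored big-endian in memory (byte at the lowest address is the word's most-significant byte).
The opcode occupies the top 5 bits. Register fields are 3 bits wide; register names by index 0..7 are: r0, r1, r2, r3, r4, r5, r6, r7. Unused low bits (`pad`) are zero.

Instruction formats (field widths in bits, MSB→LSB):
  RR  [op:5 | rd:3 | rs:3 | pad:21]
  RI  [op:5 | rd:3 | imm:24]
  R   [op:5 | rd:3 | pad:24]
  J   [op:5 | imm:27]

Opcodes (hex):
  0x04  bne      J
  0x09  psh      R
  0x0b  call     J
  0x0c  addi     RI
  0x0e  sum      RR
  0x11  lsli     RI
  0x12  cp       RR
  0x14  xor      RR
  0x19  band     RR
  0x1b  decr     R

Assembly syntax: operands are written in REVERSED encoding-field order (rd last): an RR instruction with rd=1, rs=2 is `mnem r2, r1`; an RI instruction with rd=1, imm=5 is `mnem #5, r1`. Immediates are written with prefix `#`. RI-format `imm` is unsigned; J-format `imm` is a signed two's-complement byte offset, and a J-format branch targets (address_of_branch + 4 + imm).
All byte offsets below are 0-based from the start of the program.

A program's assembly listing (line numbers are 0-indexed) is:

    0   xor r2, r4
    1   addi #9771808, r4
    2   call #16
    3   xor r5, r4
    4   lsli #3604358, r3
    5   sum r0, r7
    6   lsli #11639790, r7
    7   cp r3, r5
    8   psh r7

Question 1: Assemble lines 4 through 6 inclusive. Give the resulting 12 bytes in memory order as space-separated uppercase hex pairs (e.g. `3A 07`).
8B 36 FF 86 77 00 00 00 8F B1 9B EE

line 4 (lsli): pack op=0x11:5|rd=3:3|imm=3604358:24 = 0x8b36ff86; big→ 8b 36 ff 86
line 5 (sum): pack op=0xe:5|rd=7:3|rs=0:3|pad=0:21 = 0x77000000; big→ 77 00 00 00
line 6 (lsli): pack op=0x11:5|rd=7:3|imm=11639790:24 = 0x8fb19bee; big→ 8f b1 9b ee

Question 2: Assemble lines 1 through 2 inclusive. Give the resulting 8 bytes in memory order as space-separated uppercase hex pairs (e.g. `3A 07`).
1. addi fields op=0xc:5|rd=4:3|imm=9771808:24 → word 64951b20h → 64 95 1b 20
2. call fields op=0xb:5|imm=16:27 → word 58000010h → 58 00 00 10

64 95 1B 20 58 00 00 10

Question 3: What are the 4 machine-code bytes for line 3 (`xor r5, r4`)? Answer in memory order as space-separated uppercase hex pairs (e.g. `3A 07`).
3. xor fields op=0x14:5|rd=4:3|rs=5:3|pad=0:21 → word a4a00000h → a4 a0 00 00

A4 A0 00 00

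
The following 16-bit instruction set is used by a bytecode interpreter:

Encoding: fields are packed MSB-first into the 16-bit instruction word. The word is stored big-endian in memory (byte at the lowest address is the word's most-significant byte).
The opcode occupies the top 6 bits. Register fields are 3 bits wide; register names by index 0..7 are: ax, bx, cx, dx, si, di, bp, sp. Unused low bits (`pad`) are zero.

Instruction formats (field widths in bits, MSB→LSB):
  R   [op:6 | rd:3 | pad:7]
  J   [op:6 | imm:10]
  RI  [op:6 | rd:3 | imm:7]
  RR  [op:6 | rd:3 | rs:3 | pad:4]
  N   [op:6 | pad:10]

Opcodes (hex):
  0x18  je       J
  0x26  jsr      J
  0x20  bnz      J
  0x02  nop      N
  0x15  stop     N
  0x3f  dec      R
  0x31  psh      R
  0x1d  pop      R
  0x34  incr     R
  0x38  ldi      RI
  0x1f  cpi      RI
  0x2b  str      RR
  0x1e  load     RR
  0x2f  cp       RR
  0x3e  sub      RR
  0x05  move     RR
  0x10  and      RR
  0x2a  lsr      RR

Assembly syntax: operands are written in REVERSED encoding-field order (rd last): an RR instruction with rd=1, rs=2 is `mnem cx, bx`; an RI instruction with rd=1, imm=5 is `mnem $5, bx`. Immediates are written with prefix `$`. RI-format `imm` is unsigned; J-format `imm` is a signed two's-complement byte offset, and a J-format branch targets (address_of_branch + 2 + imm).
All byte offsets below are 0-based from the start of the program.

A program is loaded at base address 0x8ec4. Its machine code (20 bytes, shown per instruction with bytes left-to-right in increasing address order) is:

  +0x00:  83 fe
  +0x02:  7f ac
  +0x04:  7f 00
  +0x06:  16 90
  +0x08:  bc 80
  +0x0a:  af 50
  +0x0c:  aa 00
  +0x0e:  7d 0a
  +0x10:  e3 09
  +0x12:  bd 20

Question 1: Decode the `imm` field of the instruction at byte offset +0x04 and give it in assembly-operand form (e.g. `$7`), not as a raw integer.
$0

[04] 7f 00 → 0x7f00
  op=0x7f00>>10=0x1f ⇒ cpi (RI)
  rd@[9:7]=0x6 ⇒ bp
  imm@[6:0]=0x0 ⇒ $0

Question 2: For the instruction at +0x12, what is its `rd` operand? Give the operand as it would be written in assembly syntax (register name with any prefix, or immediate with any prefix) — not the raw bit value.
cx

+0x12: bd 20 ⇒ word 0xbd20 (big)
  opcode bits[15:10]=0x2f: cp/RR
  [9:7] rd=2 = cx
  [6:4] rs=2 = cx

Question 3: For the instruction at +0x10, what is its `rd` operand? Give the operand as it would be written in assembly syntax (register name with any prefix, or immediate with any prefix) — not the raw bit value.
bp

off 0x10: read e3 09 as big → 0xe309
  top 6b → 0x38 → ldi [RI]
  rd: (w>>7)&0x7=0x6 → bp
  imm: (w>>0)&0x7f=0x9 → $9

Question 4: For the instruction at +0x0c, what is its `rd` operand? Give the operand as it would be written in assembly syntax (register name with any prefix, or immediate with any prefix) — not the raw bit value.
[0c] aa 00 → 0xaa00
  op=0xaa00>>10=0x2a ⇒ lsr (RR)
  rd: (w>>7)&0x7=0x4 → si
  rs: (w>>4)&0x7=0x0 → ax

si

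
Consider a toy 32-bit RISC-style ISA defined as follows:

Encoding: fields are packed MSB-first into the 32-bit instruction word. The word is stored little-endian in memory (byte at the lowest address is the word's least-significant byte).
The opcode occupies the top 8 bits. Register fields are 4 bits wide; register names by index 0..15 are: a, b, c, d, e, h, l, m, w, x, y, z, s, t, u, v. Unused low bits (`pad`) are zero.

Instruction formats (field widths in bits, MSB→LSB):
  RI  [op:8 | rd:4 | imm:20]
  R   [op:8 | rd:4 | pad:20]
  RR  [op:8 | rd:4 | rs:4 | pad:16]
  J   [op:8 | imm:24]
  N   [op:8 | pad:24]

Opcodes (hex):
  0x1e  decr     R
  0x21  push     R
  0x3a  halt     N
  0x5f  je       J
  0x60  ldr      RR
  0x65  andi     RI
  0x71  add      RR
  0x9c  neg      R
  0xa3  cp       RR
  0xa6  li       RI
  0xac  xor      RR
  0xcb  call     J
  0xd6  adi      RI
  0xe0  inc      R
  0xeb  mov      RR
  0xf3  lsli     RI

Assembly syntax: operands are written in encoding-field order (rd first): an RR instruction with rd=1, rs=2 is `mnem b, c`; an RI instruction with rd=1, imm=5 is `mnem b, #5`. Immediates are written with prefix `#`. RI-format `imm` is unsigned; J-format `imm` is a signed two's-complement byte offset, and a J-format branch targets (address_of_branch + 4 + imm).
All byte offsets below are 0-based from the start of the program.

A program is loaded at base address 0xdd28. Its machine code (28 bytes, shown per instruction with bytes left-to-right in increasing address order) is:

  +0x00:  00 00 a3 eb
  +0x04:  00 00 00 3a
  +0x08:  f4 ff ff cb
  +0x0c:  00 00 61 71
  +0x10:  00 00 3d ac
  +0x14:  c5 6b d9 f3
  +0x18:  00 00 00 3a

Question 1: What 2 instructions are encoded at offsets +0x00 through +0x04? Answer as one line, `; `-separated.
mov y, d; halt

+0x00: 00 00 a3 eb ⇒ word 0xeba30000 (little)
  top 8b → 0xeb → mov [RR]
  [23:20] rd=10 = y
  [19:16] rs=3 = d
+0x04: 00 00 00 3a ⇒ word 0x3a000000 (little)
  top 8b → 0x3a → halt [N]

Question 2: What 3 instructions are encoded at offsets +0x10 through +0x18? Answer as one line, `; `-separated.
xor d, t; lsli t, #617413; halt

@+10  little-endian(00 00 3d ac) = 0xac3d0000
  op=0xac3d0000>>24=0xac ⇒ xor (RR)
  [23:20] rd=3 = d
  [19:16] rs=13 = t
@+14  little-endian(c5 6b d9 f3) = 0xf3d96bc5
  op=0xf3d96bc5>>24=0xf3 ⇒ lsli (RI)
  [23:20] rd=13 = t
  [19:0] imm=617413 = #617413
@+18  little-endian(00 00 00 3a) = 0x3a000000
  op=0x3a000000>>24=0x3a ⇒ halt (N)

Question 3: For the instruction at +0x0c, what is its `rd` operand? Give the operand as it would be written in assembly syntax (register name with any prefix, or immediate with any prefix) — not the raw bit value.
off 0x0c: read 00 00 61 71 as little → 0x71610000
  op=0x71610000>>24=0x71 ⇒ add (RR)
  rd: (w>>20)&0xf=0x6 → l
  rs: (w>>16)&0xf=0x1 → b

l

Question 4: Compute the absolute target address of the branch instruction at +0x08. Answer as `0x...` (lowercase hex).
0xdd28

+0x08: f4 ff ff cb ⇒ word 0xcbfffff4 (little)
  top 8b → 0xcb → call [J]
  [23:0] imm=16777204 (s24→-12) = #-12
  target = base 0xdd28 + off 0x08 + 4 + imm -12 = 0xdd28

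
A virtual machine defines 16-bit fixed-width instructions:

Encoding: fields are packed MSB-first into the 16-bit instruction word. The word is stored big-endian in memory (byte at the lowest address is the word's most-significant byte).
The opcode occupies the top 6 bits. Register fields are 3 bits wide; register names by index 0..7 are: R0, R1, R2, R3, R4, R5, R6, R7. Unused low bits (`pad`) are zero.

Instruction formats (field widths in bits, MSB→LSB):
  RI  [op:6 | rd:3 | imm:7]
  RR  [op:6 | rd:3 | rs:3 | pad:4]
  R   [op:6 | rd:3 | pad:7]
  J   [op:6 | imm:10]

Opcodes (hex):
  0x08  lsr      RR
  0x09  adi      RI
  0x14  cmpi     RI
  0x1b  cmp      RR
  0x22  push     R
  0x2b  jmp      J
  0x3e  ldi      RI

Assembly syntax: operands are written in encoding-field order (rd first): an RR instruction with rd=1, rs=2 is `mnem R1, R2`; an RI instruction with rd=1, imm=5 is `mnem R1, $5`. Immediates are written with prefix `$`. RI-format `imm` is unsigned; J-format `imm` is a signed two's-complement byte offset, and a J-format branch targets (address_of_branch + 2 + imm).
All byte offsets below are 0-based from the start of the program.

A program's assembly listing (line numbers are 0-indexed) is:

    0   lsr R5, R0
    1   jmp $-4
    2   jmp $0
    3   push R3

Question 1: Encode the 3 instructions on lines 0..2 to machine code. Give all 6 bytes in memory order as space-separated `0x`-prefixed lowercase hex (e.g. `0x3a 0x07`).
0x22 0x80 0xaf 0xfc 0xac 0x00

line 0 (lsr): pack op=0x8:6|rd=5:3|rs=0:3|pad=0:4 = 0x2280; big→ 22 80
line 1 (jmp): pack op=0x2b:6|imm=-4:10 = 0xaffc; big→ af fc
line 2 (jmp): pack op=0x2b:6|imm=0:10 = 0xac00; big→ ac 00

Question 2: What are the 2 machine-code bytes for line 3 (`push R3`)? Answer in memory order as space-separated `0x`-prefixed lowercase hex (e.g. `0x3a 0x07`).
line 3 (push): pack op=0x22:6|rd=3:3|pad=0:7 = 0x8980; big→ 89 80

0x89 0x80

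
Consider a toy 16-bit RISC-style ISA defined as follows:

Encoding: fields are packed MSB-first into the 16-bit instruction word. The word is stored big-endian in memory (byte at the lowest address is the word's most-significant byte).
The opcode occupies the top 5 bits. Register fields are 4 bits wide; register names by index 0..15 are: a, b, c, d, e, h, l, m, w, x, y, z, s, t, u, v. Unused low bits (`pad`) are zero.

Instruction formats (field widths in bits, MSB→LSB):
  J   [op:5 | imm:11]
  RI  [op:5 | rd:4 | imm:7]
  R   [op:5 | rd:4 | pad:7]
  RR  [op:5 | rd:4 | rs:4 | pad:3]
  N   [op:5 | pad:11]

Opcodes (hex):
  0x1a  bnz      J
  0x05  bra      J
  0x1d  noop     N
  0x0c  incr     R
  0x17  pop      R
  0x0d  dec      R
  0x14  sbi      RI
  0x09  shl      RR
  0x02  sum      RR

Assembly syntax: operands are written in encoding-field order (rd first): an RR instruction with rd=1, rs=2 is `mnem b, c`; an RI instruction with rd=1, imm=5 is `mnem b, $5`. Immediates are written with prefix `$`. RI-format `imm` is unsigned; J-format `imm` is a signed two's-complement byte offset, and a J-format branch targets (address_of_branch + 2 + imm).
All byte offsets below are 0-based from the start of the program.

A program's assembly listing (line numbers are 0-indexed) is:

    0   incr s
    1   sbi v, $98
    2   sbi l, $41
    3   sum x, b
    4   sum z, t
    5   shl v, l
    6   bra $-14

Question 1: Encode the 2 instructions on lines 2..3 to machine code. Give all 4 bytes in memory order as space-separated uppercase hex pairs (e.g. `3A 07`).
A3 29 14 88

L2: sbi op=0x14:5|rd=6:4|imm=41:7 ⇒ 0xa329 ⇒ big a3 29
L3: sum op=0x2:5|rd=9:4|rs=1:4|pad=0:3 ⇒ 0x1488 ⇒ big 14 88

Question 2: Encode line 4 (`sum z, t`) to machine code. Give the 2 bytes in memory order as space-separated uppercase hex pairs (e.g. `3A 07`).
15 E8

L4: sum op=0x2:5|rd=11:4|rs=13:4|pad=0:3 ⇒ 0x15e8 ⇒ big 15 e8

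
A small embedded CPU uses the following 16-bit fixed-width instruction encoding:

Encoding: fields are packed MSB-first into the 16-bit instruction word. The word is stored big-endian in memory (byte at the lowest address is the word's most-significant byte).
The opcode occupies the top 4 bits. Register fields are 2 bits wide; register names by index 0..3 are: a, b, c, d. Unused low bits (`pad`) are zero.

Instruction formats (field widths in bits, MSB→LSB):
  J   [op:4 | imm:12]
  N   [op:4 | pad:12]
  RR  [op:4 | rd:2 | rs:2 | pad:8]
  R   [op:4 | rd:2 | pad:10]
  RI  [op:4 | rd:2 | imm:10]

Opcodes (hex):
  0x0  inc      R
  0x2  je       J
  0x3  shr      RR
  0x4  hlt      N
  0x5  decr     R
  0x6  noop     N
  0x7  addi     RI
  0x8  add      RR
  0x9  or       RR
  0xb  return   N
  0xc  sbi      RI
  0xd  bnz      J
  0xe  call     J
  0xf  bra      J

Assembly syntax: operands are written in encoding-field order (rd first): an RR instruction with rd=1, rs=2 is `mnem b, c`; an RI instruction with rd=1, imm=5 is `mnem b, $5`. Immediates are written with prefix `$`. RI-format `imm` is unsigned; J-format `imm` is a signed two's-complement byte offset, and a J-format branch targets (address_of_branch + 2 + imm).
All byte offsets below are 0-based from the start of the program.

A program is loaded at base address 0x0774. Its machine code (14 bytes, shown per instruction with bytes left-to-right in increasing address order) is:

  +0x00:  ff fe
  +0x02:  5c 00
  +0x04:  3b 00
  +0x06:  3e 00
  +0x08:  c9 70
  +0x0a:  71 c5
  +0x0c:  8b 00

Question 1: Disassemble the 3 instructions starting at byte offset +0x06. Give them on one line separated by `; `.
@+06  big-endian(3e 00) = 0x3e00
  top 4b → 0x3 → shr [RR]
  rd@[11:10]=0x3 ⇒ d
  rs@[9:8]=0x2 ⇒ c
@+08  big-endian(c9 70) = 0xc970
  top 4b → 0xc → sbi [RI]
  rd@[11:10]=0x2 ⇒ c
  imm@[9:0]=0x170 ⇒ $368
@+0a  big-endian(71 c5) = 0x71c5
  top 4b → 0x7 → addi [RI]
  rd@[11:10]=0x0 ⇒ a
  imm@[9:0]=0x1c5 ⇒ $453

shr d, c; sbi c, $368; addi a, $453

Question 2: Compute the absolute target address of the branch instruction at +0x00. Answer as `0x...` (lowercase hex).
0x0774

[00] ff fe → 0xfffe
  top 4b → 0xf → bra [J]
  [11:0] imm=4094 (s12→-2) = $-2
  target = base 0x0774 + off 0x00 + 2 + imm -2 = 0x0774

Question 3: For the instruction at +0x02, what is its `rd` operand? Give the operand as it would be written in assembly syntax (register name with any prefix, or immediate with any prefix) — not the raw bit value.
+0x02: 5c 00 ⇒ word 0x5c00 (big)
  top 4b → 0x5 → decr [R]
  rd: (w>>10)&0x3=0x3 → d

d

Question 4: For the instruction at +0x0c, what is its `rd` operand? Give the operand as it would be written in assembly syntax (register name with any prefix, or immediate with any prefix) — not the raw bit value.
c

[0c] 8b 00 → 0x8b00
  top 4b → 0x8 → add [RR]
  rd: (w>>10)&0x3=0x2 → c
  rs: (w>>8)&0x3=0x3 → d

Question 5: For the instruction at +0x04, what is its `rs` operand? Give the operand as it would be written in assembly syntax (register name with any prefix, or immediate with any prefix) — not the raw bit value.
@+04  big-endian(3b 00) = 0x3b00
  top 4b → 0x3 → shr [RR]
  rd@[11:10]=0x2 ⇒ c
  rs@[9:8]=0x3 ⇒ d

d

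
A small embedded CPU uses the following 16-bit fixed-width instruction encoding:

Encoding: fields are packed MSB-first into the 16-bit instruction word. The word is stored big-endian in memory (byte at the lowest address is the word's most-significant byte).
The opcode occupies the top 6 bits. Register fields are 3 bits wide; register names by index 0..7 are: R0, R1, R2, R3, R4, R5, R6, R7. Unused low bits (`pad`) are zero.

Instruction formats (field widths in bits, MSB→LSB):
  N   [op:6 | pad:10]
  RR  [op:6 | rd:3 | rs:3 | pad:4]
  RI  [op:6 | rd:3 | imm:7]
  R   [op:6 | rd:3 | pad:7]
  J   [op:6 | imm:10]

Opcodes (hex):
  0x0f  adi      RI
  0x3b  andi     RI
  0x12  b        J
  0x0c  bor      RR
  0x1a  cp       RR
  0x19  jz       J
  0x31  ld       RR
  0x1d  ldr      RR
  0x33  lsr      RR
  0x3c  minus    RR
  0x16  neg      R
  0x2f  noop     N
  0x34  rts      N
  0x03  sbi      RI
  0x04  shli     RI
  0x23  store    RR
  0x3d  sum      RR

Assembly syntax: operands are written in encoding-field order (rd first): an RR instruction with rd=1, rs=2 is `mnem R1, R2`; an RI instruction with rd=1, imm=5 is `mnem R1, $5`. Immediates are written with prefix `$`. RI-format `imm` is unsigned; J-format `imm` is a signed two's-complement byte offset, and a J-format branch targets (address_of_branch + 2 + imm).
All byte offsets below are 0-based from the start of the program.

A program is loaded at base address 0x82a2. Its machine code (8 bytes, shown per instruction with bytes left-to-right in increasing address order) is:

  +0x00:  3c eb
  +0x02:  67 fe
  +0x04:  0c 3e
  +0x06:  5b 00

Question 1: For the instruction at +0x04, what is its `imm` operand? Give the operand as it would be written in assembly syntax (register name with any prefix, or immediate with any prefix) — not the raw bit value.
@+04  big-endian(0c 3e) = 0x0c3e
  opcode bits[15:10]=0x3: sbi/RI
  rd@[9:7]=0x0 ⇒ R0
  imm@[6:0]=0x3e ⇒ $62

$62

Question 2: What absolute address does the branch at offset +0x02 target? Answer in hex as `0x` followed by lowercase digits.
0x82a4

[02] 67 fe → 0x67fe
  top 6b → 0x19 → jz [J]
  [9:0] imm=1022 (s10→-2) = $-2
  target = base 0x82a2 + off 0x02 + 2 + imm -2 = 0x82a4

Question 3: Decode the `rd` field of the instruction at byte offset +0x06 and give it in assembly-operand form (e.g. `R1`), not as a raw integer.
R6

@+06  big-endian(5b 00) = 0x5b00
  top 6b → 0x16 → neg [R]
  rd@[9:7]=0x6 ⇒ R6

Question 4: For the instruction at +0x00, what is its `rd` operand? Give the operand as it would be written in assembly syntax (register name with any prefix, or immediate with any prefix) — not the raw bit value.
+0x00: 3c eb ⇒ word 0x3ceb (big)
  op=0x3ceb>>10=0xf ⇒ adi (RI)
  [9:7] rd=1 = R1
  [6:0] imm=107 = $107

R1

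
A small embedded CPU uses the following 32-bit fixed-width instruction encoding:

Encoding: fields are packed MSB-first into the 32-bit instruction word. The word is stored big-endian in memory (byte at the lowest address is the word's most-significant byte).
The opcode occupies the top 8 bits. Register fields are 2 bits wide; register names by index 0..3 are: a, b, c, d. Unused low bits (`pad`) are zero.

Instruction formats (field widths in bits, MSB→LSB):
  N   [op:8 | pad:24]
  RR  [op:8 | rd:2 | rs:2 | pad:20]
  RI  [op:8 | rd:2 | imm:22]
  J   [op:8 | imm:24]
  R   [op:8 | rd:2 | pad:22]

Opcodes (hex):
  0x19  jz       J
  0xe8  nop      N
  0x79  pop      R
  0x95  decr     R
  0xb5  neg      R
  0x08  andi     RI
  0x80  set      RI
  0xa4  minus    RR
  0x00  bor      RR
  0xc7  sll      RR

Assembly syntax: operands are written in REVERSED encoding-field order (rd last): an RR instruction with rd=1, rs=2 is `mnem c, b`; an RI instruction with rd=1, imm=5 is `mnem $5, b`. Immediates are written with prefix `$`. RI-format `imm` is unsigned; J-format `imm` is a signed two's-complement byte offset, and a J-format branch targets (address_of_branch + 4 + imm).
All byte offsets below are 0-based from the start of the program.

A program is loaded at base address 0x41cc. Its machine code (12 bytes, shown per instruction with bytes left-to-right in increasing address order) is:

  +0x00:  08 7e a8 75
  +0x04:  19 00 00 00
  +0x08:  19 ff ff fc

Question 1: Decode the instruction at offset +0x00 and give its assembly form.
[00] 08 7e a8 75 → 0x087ea875
  opcode bits[31:24]=0x8: andi/RI
  rd@[23:22]=0x1 ⇒ b
  imm@[21:0]=0x3ea875 ⇒ $4106357

andi $4106357, b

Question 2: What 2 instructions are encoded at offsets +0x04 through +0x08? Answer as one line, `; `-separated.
off 0x04: read 19 00 00 00 as big → 0x19000000
  top 8b → 0x19 → jz [J]
  imm: (w>>0)&0xffffff=0x0 → $0
off 0x08: read 19 ff ff fc as big → 0x19fffffc
  top 8b → 0x19 → jz [J]
  imm: (w>>0)&0xffffff=0xfffffc (s24→-4) → $-4

jz $0; jz $-4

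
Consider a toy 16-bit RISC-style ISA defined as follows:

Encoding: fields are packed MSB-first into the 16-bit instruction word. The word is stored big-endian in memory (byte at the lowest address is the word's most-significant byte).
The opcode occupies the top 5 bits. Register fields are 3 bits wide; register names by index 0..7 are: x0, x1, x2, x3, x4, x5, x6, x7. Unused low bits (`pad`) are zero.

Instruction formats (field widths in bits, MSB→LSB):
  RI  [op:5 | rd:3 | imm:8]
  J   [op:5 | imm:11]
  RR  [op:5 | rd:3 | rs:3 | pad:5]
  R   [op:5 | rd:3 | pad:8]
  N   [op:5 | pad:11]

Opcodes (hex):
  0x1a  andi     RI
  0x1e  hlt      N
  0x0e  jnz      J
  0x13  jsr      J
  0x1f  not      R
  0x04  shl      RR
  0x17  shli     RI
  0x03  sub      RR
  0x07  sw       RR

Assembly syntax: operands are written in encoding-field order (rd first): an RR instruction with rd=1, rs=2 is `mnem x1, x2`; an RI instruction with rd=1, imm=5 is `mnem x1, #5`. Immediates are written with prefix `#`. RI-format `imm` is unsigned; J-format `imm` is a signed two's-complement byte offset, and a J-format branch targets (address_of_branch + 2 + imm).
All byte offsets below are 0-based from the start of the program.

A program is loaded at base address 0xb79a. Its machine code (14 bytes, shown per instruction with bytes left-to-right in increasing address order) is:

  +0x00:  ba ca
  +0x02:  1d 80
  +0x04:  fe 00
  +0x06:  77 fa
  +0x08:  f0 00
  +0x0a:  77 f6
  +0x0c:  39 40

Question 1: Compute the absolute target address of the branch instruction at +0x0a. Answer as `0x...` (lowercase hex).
@+0a  big-endian(77 f6) = 0x77f6
  top 5b → 0xe → jnz [J]
  imm@[10:0]=0x7f6 (s11→-10) ⇒ #-10
  target = base 0xb79a + off 0x0a + 2 + imm -10 = 0xb79c

0xb79c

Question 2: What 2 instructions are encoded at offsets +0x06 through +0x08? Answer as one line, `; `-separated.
+0x06: 77 fa ⇒ word 0x77fa (big)
  opcode bits[15:11]=0xe: jnz/J
  imm@[10:0]=0x7fa (s11→-6) ⇒ #-6
+0x08: f0 00 ⇒ word 0xf000 (big)
  opcode bits[15:11]=0x1e: hlt/N

jnz #-6; hlt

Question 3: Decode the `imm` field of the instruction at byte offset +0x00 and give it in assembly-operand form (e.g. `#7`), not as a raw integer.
@+00  big-endian(ba ca) = 0xbaca
  op=0xbaca>>11=0x17 ⇒ shli (RI)
  [10:8] rd=2 = x2
  [7:0] imm=202 = #202

#202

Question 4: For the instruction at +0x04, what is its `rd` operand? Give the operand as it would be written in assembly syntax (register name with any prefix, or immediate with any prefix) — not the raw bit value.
x6

off 0x04: read fe 00 as big → 0xfe00
  opcode bits[15:11]=0x1f: not/R
  rd: (w>>8)&0x7=0x6 → x6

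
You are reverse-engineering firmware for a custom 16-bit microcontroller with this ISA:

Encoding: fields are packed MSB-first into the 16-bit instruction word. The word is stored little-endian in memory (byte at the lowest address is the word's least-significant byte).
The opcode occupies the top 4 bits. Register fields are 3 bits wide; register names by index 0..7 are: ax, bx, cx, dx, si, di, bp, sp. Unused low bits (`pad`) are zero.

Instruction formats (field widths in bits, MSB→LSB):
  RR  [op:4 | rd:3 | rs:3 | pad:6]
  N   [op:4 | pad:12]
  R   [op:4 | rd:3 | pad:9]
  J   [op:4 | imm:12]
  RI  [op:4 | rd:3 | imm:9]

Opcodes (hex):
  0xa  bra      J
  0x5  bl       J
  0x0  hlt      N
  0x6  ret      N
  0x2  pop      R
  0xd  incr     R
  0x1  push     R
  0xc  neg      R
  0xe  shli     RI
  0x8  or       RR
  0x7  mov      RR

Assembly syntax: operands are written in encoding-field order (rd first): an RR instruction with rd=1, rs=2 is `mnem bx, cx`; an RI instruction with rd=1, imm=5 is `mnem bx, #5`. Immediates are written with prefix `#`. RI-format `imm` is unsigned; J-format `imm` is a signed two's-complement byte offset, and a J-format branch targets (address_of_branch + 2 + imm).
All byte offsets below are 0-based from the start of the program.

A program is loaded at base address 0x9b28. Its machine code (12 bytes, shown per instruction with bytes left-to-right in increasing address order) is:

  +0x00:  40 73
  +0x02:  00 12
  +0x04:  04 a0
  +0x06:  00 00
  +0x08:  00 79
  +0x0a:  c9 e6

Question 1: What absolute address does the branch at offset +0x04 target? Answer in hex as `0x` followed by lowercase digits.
[04] 04 a0 → 0xa004
  top 4b → 0xa → bra [J]
  imm@[11:0]=0x4 ⇒ #4
  target = base 0x9b28 + off 0x04 + 2 + imm 4 = 0x9b32

0x9b32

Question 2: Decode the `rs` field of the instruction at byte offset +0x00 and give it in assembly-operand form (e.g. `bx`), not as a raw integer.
di

[00] 40 73 → 0x7340
  top 4b → 0x7 → mov [RR]
  rd: (w>>9)&0x7=0x1 → bx
  rs: (w>>6)&0x7=0x5 → di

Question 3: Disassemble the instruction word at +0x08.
mov si, si

+0x08: 00 79 ⇒ word 0x7900 (little)
  top 4b → 0x7 → mov [RR]
  rd: (w>>9)&0x7=0x4 → si
  rs: (w>>6)&0x7=0x4 → si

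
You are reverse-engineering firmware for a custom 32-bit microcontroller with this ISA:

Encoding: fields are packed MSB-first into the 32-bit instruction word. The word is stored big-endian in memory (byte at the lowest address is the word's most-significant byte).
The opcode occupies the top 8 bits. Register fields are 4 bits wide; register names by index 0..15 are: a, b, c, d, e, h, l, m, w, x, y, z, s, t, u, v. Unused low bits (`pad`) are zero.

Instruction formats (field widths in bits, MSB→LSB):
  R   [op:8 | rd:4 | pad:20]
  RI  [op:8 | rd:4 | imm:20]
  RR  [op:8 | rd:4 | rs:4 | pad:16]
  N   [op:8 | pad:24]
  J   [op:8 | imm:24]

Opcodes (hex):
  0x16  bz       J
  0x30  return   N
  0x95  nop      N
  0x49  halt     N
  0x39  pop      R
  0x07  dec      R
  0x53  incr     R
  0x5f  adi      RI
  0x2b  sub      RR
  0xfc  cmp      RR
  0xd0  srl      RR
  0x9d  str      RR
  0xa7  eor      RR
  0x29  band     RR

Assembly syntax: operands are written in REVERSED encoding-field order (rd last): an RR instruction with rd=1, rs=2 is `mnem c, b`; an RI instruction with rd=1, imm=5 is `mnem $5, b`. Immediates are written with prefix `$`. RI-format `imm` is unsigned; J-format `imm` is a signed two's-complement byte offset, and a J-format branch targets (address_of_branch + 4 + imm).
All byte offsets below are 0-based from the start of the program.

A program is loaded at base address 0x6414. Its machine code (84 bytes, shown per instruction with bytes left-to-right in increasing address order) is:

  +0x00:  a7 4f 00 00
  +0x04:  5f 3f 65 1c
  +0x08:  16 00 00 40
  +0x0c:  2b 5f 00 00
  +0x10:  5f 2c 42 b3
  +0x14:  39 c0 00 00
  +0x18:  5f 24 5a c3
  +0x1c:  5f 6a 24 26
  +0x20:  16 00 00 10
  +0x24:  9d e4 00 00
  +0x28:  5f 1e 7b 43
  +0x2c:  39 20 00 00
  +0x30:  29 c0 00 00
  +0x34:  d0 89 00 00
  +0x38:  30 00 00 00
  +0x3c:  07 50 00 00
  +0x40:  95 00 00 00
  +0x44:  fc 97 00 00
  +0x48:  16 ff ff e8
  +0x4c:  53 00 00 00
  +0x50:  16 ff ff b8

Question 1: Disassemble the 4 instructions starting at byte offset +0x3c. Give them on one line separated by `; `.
dec h; nop; cmp m, x; bz $-24

+0x3c: 07 50 00 00 ⇒ word 0x07500000 (big)
  opcode bits[31:24]=0x7: dec/R
  rd@[23:20]=0x5 ⇒ h
+0x40: 95 00 00 00 ⇒ word 0x95000000 (big)
  opcode bits[31:24]=0x95: nop/N
+0x44: fc 97 00 00 ⇒ word 0xfc970000 (big)
  opcode bits[31:24]=0xfc: cmp/RR
  rd@[23:20]=0x9 ⇒ x
  rs@[19:16]=0x7 ⇒ m
+0x48: 16 ff ff e8 ⇒ word 0x16ffffe8 (big)
  opcode bits[31:24]=0x16: bz/J
  imm@[23:0]=0xffffe8 (s24→-24) ⇒ $-24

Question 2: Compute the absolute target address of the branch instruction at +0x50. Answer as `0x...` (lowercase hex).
off 0x50: read 16 ff ff b8 as big → 0x16ffffb8
  opcode bits[31:24]=0x16: bz/J
  imm: (w>>0)&0xffffff=0xffffb8 (s24→-72) → $-72
  target = base 0x6414 + off 0x50 + 4 + imm -72 = 0x6420

0x6420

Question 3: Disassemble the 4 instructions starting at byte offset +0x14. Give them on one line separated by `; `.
pop s; adi $285379, c; adi $664614, l; bz $16

@+14  big-endian(39 c0 00 00) = 0x39c00000
  op=0x39c00000>>24=0x39 ⇒ pop (R)
  rd@[23:20]=0xc ⇒ s
@+18  big-endian(5f 24 5a c3) = 0x5f245ac3
  op=0x5f245ac3>>24=0x5f ⇒ adi (RI)
  rd@[23:20]=0x2 ⇒ c
  imm@[19:0]=0x45ac3 ⇒ $285379
@+1c  big-endian(5f 6a 24 26) = 0x5f6a2426
  op=0x5f6a2426>>24=0x5f ⇒ adi (RI)
  rd@[23:20]=0x6 ⇒ l
  imm@[19:0]=0xa2426 ⇒ $664614
@+20  big-endian(16 00 00 10) = 0x16000010
  op=0x16000010>>24=0x16 ⇒ bz (J)
  imm@[23:0]=0x10 ⇒ $16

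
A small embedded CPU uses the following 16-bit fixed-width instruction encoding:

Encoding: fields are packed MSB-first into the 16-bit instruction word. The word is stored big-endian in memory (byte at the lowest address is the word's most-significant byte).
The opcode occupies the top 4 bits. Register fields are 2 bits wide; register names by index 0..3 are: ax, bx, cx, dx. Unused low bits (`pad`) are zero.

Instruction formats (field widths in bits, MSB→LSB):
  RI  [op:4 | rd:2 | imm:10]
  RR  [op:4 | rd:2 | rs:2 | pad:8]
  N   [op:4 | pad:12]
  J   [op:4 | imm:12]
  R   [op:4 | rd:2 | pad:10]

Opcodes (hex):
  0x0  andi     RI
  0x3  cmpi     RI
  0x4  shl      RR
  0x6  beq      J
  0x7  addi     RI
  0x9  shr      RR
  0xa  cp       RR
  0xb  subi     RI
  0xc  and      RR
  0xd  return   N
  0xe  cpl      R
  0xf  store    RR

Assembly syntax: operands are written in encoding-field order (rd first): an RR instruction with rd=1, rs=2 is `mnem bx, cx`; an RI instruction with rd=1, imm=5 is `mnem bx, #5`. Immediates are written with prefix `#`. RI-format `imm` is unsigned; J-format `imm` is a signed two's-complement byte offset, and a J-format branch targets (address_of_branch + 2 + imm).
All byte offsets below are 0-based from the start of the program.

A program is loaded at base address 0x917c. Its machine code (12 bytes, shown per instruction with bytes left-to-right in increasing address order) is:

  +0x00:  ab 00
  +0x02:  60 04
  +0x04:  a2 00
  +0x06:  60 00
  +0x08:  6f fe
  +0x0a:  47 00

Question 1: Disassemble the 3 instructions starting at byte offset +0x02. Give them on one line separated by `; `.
beq #4; cp ax, cx; beq #0

off 0x02: read 60 04 as big → 0x6004
  op=0x6004>>12=0x6 ⇒ beq (J)
  imm@[11:0]=0x4 ⇒ #4
off 0x04: read a2 00 as big → 0xa200
  op=0xa200>>12=0xa ⇒ cp (RR)
  rd@[11:10]=0x0 ⇒ ax
  rs@[9:8]=0x2 ⇒ cx
off 0x06: read 60 00 as big → 0x6000
  op=0x6000>>12=0x6 ⇒ beq (J)
  imm@[11:0]=0x0 ⇒ #0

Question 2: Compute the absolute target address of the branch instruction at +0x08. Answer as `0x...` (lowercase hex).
+0x08: 6f fe ⇒ word 0x6ffe (big)
  op=0x6ffe>>12=0x6 ⇒ beq (J)
  imm: (w>>0)&0xfff=0xffe (s12→-2) → #-2
  target = base 0x917c + off 0x08 + 2 + imm -2 = 0x9184

0x9184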